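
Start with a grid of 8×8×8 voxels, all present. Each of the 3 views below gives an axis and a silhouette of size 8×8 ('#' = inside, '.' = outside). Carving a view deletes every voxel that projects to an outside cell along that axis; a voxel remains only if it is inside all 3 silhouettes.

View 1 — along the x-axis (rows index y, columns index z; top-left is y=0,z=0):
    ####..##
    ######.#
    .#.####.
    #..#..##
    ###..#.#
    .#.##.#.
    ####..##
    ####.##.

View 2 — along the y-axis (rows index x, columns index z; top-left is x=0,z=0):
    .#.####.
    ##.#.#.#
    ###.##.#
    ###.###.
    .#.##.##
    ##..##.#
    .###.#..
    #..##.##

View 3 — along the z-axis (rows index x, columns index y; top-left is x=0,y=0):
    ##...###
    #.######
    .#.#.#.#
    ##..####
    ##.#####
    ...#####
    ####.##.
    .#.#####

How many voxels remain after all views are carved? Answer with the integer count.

full grid |V| = 512
  1. axis=0 (YZ plane), |mask|=43  ⇒  voxels=344
  2. axis=1 (XZ plane), |mask|=41  ⇒  voxels=220
  3. axis=2 (XY plane), |mask|=46  ⇒  voxels=155

remaining voxels: 155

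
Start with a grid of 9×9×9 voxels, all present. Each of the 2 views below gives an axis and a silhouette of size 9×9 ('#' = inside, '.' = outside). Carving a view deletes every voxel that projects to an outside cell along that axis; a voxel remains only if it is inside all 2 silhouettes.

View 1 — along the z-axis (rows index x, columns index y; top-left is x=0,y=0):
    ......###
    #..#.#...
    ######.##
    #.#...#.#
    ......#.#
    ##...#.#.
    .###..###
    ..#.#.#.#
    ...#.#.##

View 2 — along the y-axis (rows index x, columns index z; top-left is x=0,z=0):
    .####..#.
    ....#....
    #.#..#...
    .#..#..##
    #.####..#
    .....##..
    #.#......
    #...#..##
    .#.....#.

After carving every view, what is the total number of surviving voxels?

full grid |V| = 729
step 1: project along z, AND mask (38/81) → |grid| = 342
step 2: project along y, AND mask (29/81) → |grid| = 114

114 voxels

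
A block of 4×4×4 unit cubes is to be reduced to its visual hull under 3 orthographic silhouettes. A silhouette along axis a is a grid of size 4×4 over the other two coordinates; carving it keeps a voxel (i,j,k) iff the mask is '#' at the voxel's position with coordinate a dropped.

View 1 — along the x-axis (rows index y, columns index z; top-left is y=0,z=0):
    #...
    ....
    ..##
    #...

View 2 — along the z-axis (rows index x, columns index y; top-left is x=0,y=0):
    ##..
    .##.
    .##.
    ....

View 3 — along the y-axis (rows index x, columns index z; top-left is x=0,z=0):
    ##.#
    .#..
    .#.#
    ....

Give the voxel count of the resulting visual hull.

|visual hull| = 2

start: 4×4×4 = 64 voxels
carve view 1 (along x, YZ-mask fill 4/16): 16 voxels remain
carve view 2 (along z, XY-mask fill 6/16): 5 voxels remain
carve view 3 (along y, XZ-mask fill 6/16): 2 voxels remain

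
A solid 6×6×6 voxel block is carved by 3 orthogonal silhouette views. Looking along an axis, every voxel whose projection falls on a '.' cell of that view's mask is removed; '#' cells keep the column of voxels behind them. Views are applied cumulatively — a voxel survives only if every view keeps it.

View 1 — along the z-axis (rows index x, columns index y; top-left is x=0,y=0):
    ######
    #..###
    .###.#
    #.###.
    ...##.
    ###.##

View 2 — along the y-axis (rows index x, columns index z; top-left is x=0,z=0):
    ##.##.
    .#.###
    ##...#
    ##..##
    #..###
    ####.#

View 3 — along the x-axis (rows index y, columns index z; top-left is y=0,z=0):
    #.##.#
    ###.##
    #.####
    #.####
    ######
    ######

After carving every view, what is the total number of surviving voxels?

start: 6×6×6 = 216 voxels
  1. axis=2 (XY plane), |mask|=25  ⇒  voxels=150
  2. axis=1 (XZ plane), |mask|=24  ⇒  voxels=101
  3. axis=0 (YZ plane), |mask|=31  ⇒  voxels=84

|visual hull| = 84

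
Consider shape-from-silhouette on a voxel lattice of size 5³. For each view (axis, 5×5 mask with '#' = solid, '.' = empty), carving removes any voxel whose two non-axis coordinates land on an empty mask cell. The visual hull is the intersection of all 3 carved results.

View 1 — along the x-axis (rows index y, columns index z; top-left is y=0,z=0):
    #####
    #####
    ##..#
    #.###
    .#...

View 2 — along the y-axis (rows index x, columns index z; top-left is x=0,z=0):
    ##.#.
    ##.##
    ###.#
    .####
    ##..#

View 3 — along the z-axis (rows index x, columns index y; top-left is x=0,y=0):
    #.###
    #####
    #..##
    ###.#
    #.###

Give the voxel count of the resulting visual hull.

remaining voxels: 51

start: 5×5×5 = 125 voxels
after view 1 [x-axis, 18 of 25 cells solid] → remaining = 90
after view 2 [y-axis, 18 of 25 cells solid] → remaining = 67
after view 3 [z-axis, 20 of 25 cells solid] → remaining = 51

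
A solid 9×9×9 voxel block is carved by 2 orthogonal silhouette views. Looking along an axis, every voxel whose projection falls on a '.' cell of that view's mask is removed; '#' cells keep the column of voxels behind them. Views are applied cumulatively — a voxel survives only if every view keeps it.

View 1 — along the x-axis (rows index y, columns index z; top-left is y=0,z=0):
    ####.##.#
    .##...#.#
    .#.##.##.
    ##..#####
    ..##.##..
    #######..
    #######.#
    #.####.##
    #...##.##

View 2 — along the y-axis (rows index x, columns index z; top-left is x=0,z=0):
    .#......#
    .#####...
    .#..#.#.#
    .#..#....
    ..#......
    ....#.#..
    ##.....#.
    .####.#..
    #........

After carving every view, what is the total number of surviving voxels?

remaining voxels: 152

full grid |V| = 729
carve view 1 (along x, YZ-mask fill 54/81): 486 voxels remain
carve view 2 (along y, XZ-mask fill 25/81): 152 voxels remain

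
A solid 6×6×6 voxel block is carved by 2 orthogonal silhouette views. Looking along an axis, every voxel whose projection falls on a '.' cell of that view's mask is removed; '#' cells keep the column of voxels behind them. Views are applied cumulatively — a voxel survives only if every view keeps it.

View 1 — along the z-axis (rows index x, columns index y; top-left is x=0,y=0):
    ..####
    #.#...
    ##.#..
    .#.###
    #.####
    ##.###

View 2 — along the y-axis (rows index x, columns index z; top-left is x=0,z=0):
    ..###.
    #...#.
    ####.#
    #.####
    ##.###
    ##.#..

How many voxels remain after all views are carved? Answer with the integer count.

|visual hull| = 91

full grid |V| = 216
after view 1 [z-axis, 23 of 36 cells solid] → remaining = 138
after view 2 [y-axis, 23 of 36 cells solid] → remaining = 91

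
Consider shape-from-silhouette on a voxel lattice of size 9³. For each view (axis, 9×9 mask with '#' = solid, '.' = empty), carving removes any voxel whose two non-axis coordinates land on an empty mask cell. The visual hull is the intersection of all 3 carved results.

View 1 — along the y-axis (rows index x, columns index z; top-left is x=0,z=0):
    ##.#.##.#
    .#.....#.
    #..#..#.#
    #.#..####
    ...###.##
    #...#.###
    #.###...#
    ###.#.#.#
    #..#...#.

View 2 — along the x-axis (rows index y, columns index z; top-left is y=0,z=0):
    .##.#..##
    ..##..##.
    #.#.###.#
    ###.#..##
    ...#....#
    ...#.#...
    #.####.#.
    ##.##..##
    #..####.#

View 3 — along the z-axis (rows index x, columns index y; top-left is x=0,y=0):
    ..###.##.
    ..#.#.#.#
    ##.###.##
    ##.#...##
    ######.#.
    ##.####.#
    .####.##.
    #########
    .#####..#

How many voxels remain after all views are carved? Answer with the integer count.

voxel count = 142

start: 9×9×9 = 729 voxels
step 1: project along y, AND mask (42/81) → |grid| = 378
step 2: project along x, AND mask (43/81) → |grid| = 207
step 3: project along z, AND mask (56/81) → |grid| = 142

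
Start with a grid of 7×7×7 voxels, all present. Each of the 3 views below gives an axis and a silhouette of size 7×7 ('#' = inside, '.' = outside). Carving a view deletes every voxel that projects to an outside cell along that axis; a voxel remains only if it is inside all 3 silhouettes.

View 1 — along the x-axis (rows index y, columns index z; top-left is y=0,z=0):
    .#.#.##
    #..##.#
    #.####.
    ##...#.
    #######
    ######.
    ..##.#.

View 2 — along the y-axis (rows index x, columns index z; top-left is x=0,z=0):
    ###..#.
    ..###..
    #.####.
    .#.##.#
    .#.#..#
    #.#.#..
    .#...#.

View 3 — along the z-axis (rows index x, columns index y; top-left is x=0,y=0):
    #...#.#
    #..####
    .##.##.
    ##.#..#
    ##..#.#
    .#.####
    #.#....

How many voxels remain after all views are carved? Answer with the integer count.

before carving: 343 voxels (7×7×7)
[1] x-view keeps 32 columns → grid now 224
[2] y-view keeps 24 columns → grid now 111
[3] z-view keeps 27 columns → grid now 65

voxel count = 65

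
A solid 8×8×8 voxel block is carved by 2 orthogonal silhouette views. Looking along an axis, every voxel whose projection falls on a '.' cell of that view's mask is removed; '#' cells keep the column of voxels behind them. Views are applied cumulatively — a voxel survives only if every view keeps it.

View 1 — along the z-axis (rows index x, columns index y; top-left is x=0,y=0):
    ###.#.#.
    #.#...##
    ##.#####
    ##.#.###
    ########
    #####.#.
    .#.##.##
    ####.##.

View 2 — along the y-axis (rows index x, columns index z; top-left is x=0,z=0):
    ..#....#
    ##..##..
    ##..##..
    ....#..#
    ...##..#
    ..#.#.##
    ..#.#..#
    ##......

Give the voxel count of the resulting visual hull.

141 voxels

start: 8×8×8 = 512 voxels
V1 z: intersect with XY mask (47 set) -- 376 left
V2 y: intersect with XZ mask (24 set) -- 141 left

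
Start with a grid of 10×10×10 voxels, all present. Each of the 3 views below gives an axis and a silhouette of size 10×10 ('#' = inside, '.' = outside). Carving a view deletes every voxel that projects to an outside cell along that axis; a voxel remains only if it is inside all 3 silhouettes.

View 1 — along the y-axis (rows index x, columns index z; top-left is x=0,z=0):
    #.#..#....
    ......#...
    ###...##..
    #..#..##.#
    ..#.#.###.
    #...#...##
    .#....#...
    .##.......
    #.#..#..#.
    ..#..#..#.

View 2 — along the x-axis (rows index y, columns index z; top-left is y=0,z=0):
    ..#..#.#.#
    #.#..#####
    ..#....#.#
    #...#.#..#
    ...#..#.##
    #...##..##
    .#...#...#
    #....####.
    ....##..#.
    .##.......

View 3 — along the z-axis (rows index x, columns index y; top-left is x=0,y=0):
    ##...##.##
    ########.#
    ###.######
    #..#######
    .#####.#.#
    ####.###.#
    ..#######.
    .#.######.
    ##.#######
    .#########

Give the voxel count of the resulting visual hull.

start: 10×10×10 = 1000 voxels
step 1: project along y, AND mask (34/100) → |grid| = 340
step 2: project along x, AND mask (40/100) → |grid| = 141
step 3: project along z, AND mask (79/100) → |grid| = 112

voxel count = 112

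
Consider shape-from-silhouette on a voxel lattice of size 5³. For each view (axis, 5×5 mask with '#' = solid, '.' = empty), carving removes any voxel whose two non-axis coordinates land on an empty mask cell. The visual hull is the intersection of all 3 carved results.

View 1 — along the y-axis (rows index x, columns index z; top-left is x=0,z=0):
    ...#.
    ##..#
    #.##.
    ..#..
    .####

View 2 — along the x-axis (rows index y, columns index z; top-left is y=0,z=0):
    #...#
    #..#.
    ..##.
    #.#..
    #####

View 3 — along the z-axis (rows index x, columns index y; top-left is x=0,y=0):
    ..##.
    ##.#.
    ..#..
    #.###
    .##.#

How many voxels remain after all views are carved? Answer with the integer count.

full grid |V| = 125
V1 y: intersect with XZ mask (12 set) -- 60 left
V2 x: intersect with YZ mask (13 set) -- 32 left
V3 z: intersect with XY mask (13 set) -- 17 left

17 voxels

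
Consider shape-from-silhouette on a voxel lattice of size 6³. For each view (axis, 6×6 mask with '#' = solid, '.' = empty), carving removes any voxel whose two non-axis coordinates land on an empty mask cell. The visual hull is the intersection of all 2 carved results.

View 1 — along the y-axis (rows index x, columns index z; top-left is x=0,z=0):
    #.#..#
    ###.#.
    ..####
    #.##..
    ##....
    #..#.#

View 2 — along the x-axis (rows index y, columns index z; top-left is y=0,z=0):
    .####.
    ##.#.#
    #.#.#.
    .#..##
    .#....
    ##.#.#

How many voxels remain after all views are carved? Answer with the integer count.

57 voxels

full grid |V| = 216
V1 y: intersect with XZ mask (19 set) -- 114 left
V2 x: intersect with YZ mask (19 set) -- 57 left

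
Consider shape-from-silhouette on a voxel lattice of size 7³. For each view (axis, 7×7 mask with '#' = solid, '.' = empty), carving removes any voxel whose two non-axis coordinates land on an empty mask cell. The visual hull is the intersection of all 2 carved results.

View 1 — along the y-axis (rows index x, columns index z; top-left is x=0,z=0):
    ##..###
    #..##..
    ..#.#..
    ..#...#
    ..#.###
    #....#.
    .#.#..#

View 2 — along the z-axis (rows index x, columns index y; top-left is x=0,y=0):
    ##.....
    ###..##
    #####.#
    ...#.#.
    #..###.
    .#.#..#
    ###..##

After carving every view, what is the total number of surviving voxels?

voxel count = 78

before carving: 343 voxels (7×7×7)
after view 1 [y-axis, 21 of 49 cells solid] → remaining = 147
after view 2 [z-axis, 27 of 49 cells solid] → remaining = 78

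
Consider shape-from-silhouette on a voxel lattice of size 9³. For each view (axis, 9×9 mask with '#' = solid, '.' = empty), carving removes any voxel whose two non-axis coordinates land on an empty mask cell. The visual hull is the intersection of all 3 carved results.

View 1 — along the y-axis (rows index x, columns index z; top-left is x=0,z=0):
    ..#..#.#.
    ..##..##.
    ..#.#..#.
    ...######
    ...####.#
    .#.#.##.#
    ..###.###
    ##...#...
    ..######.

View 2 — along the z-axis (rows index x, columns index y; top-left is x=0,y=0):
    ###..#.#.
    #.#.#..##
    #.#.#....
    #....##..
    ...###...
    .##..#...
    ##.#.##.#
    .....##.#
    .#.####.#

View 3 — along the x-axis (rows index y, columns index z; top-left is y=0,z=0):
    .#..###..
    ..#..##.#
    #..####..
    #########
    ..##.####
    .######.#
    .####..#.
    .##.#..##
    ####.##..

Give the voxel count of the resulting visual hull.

|visual hull| = 116

start: 9×9×9 = 729 voxels
step 1: project along y, AND mask (41/81) → |grid| = 369
step 2: project along z, AND mask (37/81) → |grid| = 173
step 3: project along x, AND mask (51/81) → |grid| = 116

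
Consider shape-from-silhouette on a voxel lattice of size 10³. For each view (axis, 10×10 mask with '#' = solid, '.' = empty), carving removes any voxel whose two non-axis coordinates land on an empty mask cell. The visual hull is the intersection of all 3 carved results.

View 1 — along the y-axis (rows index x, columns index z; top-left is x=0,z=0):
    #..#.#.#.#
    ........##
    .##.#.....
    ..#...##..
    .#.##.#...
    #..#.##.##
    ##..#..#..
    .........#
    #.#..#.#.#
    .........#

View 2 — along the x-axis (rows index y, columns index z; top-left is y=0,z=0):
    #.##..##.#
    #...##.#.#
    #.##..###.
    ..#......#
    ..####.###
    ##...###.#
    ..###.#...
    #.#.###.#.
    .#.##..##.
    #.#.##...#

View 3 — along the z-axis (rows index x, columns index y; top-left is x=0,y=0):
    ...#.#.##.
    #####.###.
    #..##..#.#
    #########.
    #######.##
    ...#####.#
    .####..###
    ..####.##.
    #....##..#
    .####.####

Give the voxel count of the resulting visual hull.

before carving: 1000 voxels (10×10×10)
after view 1 [y-axis, 34 of 100 cells solid] → remaining = 340
after view 2 [x-axis, 52 of 100 cells solid] → remaining = 182
after view 3 [z-axis, 66 of 100 cells solid] → remaining = 110

voxel count = 110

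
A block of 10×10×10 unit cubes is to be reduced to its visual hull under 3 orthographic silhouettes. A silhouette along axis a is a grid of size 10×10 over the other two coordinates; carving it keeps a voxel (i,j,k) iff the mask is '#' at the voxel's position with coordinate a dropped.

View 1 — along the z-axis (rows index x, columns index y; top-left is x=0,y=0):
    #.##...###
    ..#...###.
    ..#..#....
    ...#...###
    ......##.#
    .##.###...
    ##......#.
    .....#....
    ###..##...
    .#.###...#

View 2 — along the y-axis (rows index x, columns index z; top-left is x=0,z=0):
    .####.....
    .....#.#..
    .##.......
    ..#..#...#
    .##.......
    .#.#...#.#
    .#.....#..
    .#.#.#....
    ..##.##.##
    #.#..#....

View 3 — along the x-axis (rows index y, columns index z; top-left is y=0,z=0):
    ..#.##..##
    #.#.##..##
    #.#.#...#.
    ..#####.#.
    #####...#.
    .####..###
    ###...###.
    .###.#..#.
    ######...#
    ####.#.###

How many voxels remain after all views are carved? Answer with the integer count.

full grid |V| = 1000
V1 z: intersect with XY mask (38 set) -- 380 left
V2 y: intersect with XZ mask (31 set) -- 128 left
V3 x: intersect with YZ mask (60 set) -- 79 left

|visual hull| = 79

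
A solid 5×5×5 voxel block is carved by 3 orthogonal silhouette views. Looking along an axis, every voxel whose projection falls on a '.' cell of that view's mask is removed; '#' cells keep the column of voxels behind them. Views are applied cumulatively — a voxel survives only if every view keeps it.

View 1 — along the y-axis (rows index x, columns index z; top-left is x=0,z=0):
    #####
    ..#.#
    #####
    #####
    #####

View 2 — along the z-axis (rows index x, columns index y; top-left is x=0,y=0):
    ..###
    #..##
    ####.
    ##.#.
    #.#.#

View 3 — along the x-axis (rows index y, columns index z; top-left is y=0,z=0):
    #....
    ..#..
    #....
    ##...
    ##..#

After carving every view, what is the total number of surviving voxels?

voxel count = 21

full grid |V| = 125
carve view 1 (along y, XZ-mask fill 22/25): 110 voxels remain
carve view 2 (along z, XY-mask fill 16/25): 71 voxels remain
carve view 3 (along x, YZ-mask fill 8/25): 21 voxels remain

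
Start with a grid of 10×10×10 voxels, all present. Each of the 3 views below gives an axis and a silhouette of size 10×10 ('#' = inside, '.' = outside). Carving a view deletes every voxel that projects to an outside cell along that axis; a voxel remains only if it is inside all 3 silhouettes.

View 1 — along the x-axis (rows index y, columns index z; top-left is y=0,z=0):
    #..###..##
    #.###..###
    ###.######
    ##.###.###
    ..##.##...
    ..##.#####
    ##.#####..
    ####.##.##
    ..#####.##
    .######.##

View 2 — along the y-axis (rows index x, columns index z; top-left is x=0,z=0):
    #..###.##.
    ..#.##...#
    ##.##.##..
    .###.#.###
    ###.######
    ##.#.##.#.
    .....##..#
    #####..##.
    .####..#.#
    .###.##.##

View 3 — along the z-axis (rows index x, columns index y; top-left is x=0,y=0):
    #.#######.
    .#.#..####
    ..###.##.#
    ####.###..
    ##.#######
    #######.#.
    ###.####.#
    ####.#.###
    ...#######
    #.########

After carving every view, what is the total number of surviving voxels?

voxel count = 339

full grid |V| = 1000
[1] x-view keeps 71 columns → grid now 710
[2] y-view keeps 61 columns → grid now 436
[3] z-view keeps 76 columns → grid now 339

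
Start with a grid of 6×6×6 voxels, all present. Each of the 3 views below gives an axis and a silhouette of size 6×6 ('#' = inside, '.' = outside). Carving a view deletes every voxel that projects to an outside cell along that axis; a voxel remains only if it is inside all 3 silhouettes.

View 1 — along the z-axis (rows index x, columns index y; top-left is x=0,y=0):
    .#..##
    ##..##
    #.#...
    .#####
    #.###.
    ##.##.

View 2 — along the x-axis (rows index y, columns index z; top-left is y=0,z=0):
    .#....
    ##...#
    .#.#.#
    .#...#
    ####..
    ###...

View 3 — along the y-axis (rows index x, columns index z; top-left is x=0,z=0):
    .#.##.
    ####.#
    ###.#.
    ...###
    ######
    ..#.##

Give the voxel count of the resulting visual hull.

|visual hull| = 35

before carving: 216 voxels (6×6×6)
step 1: project along z, AND mask (22/36) → |grid| = 132
step 2: project along x, AND mask (16/36) → |grid| = 60
step 3: project along y, AND mask (24/36) → |grid| = 35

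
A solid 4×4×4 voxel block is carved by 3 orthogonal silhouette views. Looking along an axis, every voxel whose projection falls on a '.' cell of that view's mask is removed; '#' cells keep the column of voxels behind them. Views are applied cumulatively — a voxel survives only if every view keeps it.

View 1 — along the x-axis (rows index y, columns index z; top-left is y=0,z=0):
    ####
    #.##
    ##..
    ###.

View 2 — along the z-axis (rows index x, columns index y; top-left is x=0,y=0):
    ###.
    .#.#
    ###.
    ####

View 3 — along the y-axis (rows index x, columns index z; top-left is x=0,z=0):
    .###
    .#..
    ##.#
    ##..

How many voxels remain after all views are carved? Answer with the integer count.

21 voxels

before carving: 64 voxels (4×4×4)
carve view 1 (along x, YZ-mask fill 12/16): 48 voxels remain
carve view 2 (along z, XY-mask fill 12/16): 36 voxels remain
carve view 3 (along y, XZ-mask fill 9/16): 21 voxels remain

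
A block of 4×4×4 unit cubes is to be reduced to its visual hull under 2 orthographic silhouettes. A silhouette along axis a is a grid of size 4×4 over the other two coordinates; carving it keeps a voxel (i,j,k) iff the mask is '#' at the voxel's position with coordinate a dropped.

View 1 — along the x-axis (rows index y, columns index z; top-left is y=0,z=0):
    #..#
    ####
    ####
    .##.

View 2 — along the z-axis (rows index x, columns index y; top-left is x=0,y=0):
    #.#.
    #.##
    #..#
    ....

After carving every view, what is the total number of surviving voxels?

18 voxels

before carving: 64 voxels (4×4×4)
[1] x-view keeps 12 columns → grid now 48
[2] z-view keeps 7 columns → grid now 18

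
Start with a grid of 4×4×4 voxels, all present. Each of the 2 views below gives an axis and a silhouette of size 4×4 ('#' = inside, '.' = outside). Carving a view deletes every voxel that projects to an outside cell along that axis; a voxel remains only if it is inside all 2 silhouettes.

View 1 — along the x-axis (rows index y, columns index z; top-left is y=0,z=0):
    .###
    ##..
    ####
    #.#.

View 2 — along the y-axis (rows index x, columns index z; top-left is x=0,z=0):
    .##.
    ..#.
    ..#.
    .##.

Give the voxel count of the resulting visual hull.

initial block: 4^3 = 64
step 1: project along x, AND mask (11/16) → |grid| = 44
step 2: project along y, AND mask (6/16) → |grid| = 18

remaining voxels: 18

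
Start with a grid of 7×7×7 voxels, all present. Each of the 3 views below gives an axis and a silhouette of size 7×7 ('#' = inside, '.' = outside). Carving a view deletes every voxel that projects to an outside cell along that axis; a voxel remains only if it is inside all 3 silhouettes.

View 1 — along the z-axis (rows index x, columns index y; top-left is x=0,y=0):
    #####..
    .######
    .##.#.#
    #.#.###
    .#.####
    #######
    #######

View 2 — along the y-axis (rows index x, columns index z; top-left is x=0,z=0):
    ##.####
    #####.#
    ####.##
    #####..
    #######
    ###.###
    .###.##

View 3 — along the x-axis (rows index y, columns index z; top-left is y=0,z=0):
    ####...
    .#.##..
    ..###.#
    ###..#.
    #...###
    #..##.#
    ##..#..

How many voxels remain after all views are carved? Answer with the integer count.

remaining voxels: 117

full grid |V| = 343
step 1: project along z, AND mask (39/49) → |grid| = 273
step 2: project along y, AND mask (41/49) → |grid| = 227
step 3: project along x, AND mask (26/49) → |grid| = 117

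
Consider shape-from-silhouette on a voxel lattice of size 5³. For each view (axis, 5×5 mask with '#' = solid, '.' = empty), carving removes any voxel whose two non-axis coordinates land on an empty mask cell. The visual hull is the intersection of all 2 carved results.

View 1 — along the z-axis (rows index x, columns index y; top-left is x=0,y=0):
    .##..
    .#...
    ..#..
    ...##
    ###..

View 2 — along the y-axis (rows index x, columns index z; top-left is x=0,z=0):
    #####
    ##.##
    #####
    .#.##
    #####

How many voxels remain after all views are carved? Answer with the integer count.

start: 5×5×5 = 125 voxels
  1. axis=2 (XY plane), |mask|=9  ⇒  voxels=45
  2. axis=1 (XZ plane), |mask|=22  ⇒  voxels=40

remaining voxels: 40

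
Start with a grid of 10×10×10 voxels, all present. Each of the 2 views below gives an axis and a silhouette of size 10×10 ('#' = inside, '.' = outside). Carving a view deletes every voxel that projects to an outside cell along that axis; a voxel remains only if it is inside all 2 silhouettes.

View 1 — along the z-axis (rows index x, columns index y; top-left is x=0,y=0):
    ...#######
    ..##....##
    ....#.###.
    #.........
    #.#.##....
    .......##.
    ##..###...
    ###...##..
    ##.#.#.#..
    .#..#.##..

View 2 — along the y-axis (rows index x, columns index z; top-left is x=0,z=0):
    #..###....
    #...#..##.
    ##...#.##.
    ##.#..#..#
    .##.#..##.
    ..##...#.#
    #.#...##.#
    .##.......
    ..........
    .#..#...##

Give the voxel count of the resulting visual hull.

initial block: 10^3 = 1000
  1. axis=2 (XY plane), |mask|=41  ⇒  voxels=410
  2. axis=1 (XZ plane), |mask|=38  ⇒  voxels=148

148 voxels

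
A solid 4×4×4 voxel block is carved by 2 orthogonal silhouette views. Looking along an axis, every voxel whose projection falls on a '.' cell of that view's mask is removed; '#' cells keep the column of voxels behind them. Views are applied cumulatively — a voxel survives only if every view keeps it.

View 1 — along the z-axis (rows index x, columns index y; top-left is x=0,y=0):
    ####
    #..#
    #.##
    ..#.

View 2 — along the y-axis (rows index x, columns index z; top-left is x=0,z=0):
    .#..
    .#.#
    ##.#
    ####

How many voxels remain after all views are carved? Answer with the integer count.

initial block: 4^3 = 64
carve view 1 (along z, XY-mask fill 10/16): 40 voxels remain
carve view 2 (along y, XZ-mask fill 10/16): 21 voxels remain

voxel count = 21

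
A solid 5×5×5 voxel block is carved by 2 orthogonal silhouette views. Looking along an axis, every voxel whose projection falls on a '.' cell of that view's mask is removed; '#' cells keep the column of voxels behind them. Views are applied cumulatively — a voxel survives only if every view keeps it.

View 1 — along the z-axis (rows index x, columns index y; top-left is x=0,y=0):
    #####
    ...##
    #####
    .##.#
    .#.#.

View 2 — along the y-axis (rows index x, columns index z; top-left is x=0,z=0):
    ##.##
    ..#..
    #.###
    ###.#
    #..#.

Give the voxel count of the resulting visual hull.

58 voxels

before carving: 125 voxels (5×5×5)
  1. axis=2 (XY plane), |mask|=17  ⇒  voxels=85
  2. axis=1 (XZ plane), |mask|=15  ⇒  voxels=58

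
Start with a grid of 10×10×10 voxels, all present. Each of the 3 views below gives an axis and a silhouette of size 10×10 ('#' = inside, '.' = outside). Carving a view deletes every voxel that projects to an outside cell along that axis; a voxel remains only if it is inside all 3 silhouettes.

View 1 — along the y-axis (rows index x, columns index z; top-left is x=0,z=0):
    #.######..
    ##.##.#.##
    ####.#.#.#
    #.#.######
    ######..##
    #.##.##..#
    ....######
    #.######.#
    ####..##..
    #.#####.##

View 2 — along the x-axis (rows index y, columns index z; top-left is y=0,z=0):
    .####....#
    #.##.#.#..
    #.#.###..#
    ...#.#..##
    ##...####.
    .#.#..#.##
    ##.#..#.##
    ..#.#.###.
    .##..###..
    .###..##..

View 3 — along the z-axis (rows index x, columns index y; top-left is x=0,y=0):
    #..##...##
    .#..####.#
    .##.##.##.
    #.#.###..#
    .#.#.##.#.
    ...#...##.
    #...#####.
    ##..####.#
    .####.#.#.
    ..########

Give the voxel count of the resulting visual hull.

start: 10×10×10 = 1000 voxels
step 1: project along y, AND mask (71/100) → |grid| = 710
step 2: project along x, AND mask (52/100) → |grid| = 368
step 3: project along z, AND mask (58/100) → |grid| = 214

voxel count = 214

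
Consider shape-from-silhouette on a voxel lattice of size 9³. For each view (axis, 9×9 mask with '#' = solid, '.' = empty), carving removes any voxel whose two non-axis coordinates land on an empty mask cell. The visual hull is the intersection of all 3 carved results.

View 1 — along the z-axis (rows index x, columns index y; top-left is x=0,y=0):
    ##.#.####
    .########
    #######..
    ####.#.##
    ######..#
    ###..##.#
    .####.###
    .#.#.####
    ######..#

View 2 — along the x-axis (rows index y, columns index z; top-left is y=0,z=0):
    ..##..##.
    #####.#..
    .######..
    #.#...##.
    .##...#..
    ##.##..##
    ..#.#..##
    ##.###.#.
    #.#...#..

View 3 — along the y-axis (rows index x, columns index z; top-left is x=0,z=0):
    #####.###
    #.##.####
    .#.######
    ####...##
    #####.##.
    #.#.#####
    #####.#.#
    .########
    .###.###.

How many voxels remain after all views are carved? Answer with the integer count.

initial block: 9^3 = 729
V1 z: intersect with XY mask (62 set) -- 558 left
V2 x: intersect with YZ mask (42 set) -- 293 left
V3 y: intersect with XZ mask (63 set) -- 235 left

235 voxels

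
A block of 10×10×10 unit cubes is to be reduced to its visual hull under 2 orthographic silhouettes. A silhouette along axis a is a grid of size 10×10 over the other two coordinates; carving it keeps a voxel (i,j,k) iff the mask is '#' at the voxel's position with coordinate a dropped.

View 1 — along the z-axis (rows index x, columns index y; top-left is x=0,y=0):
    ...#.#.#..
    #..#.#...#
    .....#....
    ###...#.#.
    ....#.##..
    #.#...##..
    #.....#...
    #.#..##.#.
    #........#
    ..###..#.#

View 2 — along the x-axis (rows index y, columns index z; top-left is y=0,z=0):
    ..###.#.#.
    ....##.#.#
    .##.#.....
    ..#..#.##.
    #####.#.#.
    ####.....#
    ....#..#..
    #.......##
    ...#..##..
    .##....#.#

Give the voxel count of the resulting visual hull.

before carving: 1000 voxels (10×10×10)
V1 z: intersect with XY mask (34 set) -- 340 left
V2 x: intersect with YZ mask (40 set) -- 132 left

remaining voxels: 132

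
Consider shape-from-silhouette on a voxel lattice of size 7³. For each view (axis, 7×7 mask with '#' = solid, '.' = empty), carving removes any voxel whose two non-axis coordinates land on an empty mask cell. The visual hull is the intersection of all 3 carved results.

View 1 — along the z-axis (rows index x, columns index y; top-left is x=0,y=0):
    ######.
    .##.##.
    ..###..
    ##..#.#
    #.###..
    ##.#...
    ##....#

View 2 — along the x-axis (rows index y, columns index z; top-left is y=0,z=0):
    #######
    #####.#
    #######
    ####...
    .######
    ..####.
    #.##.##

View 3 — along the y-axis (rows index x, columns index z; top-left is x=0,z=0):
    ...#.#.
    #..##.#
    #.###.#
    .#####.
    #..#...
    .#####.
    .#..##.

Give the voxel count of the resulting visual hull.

initial block: 7^3 = 343
  1. axis=2 (XY plane), |mask|=27  ⇒  voxels=189
  2. axis=0 (YZ plane), |mask|=39  ⇒  voxels=157
  3. axis=1 (XZ plane), |mask|=26  ⇒  voxels=77

voxel count = 77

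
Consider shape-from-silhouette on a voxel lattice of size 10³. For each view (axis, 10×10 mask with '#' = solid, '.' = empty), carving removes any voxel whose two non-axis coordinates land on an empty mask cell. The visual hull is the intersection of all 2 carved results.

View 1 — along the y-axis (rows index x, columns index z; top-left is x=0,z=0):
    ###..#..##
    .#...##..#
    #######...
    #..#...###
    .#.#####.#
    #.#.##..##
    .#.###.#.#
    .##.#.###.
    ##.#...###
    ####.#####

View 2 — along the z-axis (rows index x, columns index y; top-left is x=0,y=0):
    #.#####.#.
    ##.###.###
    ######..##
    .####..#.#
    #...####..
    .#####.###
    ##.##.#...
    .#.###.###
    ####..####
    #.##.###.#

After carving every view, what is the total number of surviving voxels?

|visual hull| = 426

full grid |V| = 1000
V1 y: intersect with XZ mask (62 set) -- 620 left
V2 z: intersect with XY mask (69 set) -- 426 left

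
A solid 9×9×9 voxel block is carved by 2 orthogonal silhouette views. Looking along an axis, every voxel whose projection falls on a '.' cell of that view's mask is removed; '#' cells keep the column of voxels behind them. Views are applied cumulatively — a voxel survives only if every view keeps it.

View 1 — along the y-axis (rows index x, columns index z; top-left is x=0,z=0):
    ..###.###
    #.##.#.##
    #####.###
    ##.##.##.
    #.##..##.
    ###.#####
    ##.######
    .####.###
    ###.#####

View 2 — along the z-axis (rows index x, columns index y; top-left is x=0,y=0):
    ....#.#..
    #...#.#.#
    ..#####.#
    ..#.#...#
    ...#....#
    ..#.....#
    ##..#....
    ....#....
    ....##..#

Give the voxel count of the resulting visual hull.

full grid |V| = 729
carve view 1 (along y, XZ-mask fill 62/81): 558 voxels remain
carve view 2 (along z, XY-mask fill 26/81): 183 voxels remain

|visual hull| = 183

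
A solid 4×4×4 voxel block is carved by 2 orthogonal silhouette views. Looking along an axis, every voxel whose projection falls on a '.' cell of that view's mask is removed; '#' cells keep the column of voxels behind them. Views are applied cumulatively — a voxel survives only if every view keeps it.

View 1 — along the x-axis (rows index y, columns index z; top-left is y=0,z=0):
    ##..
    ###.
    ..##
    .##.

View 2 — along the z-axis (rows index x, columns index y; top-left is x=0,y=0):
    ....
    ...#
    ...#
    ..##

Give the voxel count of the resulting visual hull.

|visual hull| = 8

initial block: 4^3 = 64
V1 x: intersect with YZ mask (9 set) -- 36 left
V2 z: intersect with XY mask (4 set) -- 8 left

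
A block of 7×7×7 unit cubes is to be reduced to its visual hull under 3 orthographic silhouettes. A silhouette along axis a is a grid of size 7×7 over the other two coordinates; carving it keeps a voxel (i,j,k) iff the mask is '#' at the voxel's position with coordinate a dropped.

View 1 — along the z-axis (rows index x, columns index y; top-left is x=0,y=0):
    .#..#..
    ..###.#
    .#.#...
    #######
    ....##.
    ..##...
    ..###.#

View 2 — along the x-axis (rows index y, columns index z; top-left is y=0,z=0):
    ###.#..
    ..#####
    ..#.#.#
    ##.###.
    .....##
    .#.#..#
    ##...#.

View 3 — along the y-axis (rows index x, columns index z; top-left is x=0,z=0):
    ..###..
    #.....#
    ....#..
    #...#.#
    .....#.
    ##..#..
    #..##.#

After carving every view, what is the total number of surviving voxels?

remaining voxels: 32

start: 7×7×7 = 343 voxels
step 1: project along z, AND mask (23/49) → |grid| = 161
step 2: project along x, AND mask (25/49) → |grid| = 81
step 3: project along y, AND mask (17/49) → |grid| = 32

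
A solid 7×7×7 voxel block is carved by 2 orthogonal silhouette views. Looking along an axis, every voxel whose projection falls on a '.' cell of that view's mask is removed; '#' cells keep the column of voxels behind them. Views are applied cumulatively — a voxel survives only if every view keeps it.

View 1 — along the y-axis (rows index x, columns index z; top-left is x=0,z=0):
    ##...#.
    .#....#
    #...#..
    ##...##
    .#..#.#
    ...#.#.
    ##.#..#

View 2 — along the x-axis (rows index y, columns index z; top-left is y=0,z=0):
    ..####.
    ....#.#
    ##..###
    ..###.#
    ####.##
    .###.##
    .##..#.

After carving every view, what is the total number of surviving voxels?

|visual hull| = 79

full grid |V| = 343
carve view 1 (along y, XZ-mask fill 20/49): 140 voxels remain
carve view 2 (along x, YZ-mask fill 29/49): 79 voxels remain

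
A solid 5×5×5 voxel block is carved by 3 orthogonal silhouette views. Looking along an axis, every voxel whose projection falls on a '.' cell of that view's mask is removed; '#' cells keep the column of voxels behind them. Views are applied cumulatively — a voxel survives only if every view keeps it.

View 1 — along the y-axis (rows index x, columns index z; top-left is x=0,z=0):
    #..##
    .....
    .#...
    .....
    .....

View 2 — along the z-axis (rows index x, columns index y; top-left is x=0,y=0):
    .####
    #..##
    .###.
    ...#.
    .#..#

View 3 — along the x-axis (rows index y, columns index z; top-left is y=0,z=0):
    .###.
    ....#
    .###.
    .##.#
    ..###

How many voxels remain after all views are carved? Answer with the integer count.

7 voxels

before carving: 125 voxels (5×5×5)
after view 1 [y-axis, 4 of 25 cells solid] → remaining = 20
after view 2 [z-axis, 13 of 25 cells solid] → remaining = 15
after view 3 [x-axis, 13 of 25 cells solid] → remaining = 7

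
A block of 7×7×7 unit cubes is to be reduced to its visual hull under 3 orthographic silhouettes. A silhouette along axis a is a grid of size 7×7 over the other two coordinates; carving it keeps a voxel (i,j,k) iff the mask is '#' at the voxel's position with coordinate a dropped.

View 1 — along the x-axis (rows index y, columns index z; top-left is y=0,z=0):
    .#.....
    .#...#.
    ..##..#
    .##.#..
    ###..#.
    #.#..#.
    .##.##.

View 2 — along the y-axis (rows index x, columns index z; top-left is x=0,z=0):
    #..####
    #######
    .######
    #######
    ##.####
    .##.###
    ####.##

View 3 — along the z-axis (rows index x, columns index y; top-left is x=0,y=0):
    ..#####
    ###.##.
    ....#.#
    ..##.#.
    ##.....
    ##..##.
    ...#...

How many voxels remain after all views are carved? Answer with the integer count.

start: 7×7×7 = 343 voxels
V1 x: intersect with YZ mask (20 set) -- 140 left
V2 y: intersect with XZ mask (42 set) -- 118 left
V3 z: intersect with XY mask (22 set) -- 51 left

|visual hull| = 51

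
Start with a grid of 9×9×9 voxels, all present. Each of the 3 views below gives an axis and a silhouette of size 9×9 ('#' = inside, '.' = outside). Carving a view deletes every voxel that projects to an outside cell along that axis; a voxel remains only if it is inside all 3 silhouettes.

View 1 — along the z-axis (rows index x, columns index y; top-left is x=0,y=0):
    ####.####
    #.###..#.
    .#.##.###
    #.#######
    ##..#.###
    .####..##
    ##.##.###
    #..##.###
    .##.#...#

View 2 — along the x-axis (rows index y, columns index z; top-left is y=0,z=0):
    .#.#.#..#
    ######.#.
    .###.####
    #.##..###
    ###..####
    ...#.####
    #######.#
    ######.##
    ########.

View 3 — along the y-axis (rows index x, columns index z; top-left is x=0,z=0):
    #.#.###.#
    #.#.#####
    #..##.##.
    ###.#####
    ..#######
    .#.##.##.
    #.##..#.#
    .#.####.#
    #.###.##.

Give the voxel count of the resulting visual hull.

254 voxels

initial block: 9^3 = 729
V1 z: intersect with XY mask (56 set) -- 504 left
V2 x: intersect with YZ mask (60 set) -- 385 left
V3 y: intersect with XZ mask (55 set) -- 254 left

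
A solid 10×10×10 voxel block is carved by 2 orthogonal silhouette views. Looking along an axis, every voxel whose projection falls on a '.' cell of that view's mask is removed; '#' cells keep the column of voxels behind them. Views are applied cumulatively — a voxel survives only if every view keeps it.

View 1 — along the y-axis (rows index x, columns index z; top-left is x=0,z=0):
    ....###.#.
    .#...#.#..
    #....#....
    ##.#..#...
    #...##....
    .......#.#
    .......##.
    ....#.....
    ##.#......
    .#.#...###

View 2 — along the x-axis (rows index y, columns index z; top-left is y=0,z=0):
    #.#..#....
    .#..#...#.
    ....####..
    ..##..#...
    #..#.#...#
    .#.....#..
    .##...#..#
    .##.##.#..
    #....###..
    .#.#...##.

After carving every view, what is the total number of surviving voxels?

start: 10×10×10 = 1000 voxels
[1] y-view keeps 29 columns → grid now 290
[2] x-view keeps 36 columns → grid now 108

108 voxels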